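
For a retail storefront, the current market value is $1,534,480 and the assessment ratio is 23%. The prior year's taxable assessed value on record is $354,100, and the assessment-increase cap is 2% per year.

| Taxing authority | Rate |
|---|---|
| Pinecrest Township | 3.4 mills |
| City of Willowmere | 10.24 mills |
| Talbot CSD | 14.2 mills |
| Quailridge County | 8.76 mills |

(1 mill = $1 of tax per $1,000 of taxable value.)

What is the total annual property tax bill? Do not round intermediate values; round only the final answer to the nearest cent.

Uncapped assessed value = $1,534,480 × 0.23 = $352,930.4
Cap limit = $354,100 × 1.02 = $361,182
Taxable assessed value = min($352,930.4, $361,182) = $352,930.4 (cap does not bind)
Pinecrest Township: $352,930.4 × 0.0034 = $1,199.96336
City of Willowmere: $352,930.4 × 0.01024 = $3,614.007296
Talbot CSD: $352,930.4 × 0.0142 = $5,011.61168
Quailridge County: $352,930.4 × 0.00876 = $3,091.670304
Total = $12,917.25264

$12,917.25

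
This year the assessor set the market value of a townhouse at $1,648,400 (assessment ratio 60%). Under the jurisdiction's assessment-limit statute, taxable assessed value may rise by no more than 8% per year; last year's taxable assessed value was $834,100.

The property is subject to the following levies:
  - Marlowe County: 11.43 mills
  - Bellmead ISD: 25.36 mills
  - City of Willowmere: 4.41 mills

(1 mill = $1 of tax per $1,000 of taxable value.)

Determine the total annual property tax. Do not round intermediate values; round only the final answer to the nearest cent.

Uncapped assessed value = $1,648,400 × 0.6 = $989,040
Cap limit = $834,100 × 1.08 = $900,828
Taxable assessed value = min($989,040, $900,828) = $900,828 (cap binds)
Marlowe County: $900,828 × 0.01143 = $10,296.46404
Bellmead ISD: $900,828 × 0.02536 = $22,844.99808
City of Willowmere: $900,828 × 0.00441 = $3,972.65148
Total = $37,114.1136

$37,114.11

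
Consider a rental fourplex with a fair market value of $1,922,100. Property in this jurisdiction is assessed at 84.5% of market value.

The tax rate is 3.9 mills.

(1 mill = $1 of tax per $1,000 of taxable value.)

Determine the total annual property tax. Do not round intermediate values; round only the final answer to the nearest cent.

$6,334.28

Assessed value = $1,922,100 × 0.845 = $1,624,174.5
Tax = $1,624,174.5 × 0.0039 = $6,334.28055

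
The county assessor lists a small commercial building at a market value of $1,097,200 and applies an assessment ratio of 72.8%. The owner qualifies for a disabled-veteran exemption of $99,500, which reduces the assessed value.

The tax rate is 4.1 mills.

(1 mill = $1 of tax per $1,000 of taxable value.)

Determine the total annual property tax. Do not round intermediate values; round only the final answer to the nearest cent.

Assessed value = $1,097,200 × 0.728 = $798,761.6
Taxable value = $798,761.6 − $99,500 = $699,261.6
Tax = $699,261.6 × 0.0041 = $2,866.97256

$2,866.97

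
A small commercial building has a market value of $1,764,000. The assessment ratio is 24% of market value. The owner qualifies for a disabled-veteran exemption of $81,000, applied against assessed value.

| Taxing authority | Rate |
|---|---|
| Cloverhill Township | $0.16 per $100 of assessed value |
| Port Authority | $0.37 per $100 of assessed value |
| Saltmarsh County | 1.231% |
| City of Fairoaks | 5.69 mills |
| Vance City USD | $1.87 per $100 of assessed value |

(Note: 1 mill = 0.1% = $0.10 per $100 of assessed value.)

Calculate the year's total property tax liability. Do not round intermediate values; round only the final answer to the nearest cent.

Assessed value = $1,764,000 × 0.24 = $423,360
Taxable value = $423,360 − $81,000 = $342,360
Cloverhill Township: $342,360 × 0.0016 = $547.776
Port Authority: $342,360 × 0.0037 = $1,266.732
Saltmarsh County: $342,360 × 0.01231 = $4,214.4516
City of Fairoaks: $342,360 × 0.00569 = $1,948.0284
Vance City USD: $342,360 × 0.0187 = $6,402.132
Total = $14,379.12

$14,379.12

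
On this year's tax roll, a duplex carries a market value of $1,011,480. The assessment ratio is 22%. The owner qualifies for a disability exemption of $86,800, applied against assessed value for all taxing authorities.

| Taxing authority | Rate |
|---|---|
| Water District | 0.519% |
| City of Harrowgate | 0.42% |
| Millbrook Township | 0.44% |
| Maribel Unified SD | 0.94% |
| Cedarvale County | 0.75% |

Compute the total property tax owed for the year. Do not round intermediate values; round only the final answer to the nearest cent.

$4,165.42

Assessed value = $1,011,480 × 0.22 = $222,525.6
Taxable value = $222,525.6 − $86,800 = $135,725.6
Water District: $135,725.6 × 0.00519 = $704.415864
City of Harrowgate: $135,725.6 × 0.0042 = $570.04752
Millbrook Township: $135,725.6 × 0.0044 = $597.19264
Maribel Unified SD: $135,725.6 × 0.0094 = $1,275.82064
Cedarvale County: $135,725.6 × 0.0075 = $1,017.942
Total = $704.415864 + $570.04752 + $597.19264 + $1,275.82064 + $1,017.942 = $4,165.418664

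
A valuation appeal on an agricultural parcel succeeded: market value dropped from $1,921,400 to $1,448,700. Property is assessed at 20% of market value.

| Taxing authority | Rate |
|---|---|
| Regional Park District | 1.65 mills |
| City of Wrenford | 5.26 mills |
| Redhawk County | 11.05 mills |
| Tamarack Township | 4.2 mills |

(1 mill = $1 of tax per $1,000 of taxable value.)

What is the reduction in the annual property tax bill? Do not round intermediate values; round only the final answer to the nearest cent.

Old assessed value = $1,921,400 × 0.2 = $384,280
New assessed value = $1,448,700 × 0.2 = $289,740
Combined rate = 0.00165 + 0.00526 + 0.01105 + 0.0042 = 0.02216
Old tax = $384,280 × 0.02216 = $8,515.6448
New tax = $289,740 × 0.02216 = $6,420.6384
Reduction = $8,515.6448 − $6,420.6384 = $2,095.0064

$2,095.01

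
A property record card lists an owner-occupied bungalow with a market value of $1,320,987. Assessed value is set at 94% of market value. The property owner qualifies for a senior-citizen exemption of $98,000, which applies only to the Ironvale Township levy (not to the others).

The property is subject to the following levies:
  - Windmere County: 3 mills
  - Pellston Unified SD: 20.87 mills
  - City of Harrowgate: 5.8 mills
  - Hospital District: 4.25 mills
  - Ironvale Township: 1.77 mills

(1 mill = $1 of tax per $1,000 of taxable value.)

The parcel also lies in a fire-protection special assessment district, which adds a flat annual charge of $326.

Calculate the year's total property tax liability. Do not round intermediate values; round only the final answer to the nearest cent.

Assessed value = $1,320,987 × 0.94 = $1,241,727.78
Windmere County: $1,241,727.78 × 0.003 = $3,725.18334
Pellston Unified SD: $1,241,727.78 × 0.02087 = $25,914.8587686
City of Harrowgate: $1,241,727.78 × 0.0058 = $7,202.021124
Hospital District: $1,241,727.78 × 0.00425 = $5,277.343065
Ironvale Township: ($1,241,727.78 − $98,000) × 0.00177 = $1,143,727.78 × 0.00177 = $2,024.3981706
Levies subtotal = $44,143.8044682
Total = $44,143.8044682 + $326 = $44,469.8044682

$44,469.80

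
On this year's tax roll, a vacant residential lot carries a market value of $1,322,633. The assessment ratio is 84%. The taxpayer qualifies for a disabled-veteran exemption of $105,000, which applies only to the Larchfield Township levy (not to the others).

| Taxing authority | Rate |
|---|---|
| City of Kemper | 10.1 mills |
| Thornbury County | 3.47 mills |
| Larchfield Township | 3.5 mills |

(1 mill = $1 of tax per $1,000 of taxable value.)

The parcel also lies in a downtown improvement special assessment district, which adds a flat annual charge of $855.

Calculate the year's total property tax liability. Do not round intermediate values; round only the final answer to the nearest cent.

Assessed value = $1,322,633 × 0.84 = $1,111,011.72
City of Kemper: $1,111,011.72 × 0.0101 = $11,221.218372
Thornbury County: $1,111,011.72 × 0.00347 = $3,855.2106684
Larchfield Township: ($1,111,011.72 − $105,000) × 0.0035 = $1,006,011.72 × 0.0035 = $3,521.04102
Levies subtotal = $18,597.4700604
Total = $18,597.4700604 + $855 = $19,452.4700604

$19,452.47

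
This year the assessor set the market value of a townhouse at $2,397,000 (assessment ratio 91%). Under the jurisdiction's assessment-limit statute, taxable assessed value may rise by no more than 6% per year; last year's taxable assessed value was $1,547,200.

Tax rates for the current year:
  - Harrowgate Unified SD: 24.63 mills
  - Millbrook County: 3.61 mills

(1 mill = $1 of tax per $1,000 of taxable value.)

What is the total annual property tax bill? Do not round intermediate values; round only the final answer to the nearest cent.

Uncapped assessed value = $2,397,000 × 0.91 = $2,181,270
Cap limit = $1,547,200 × 1.06 = $1,640,032
Taxable assessed value = min($2,181,270, $1,640,032) = $1,640,032 (cap binds)
Harrowgate Unified SD: $1,640,032 × 0.02463 = $40,393.98816
Millbrook County: $1,640,032 × 0.00361 = $5,920.51552
Total = $46,314.50368

$46,314.50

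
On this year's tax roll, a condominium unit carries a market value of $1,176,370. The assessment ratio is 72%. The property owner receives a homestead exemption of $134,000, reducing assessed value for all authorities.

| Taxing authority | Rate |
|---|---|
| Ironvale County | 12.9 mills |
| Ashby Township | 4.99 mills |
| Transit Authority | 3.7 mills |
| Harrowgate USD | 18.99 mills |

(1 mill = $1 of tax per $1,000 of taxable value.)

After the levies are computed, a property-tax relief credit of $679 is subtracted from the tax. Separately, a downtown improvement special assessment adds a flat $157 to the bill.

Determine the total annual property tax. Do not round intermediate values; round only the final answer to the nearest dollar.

Assessed value = $1,176,370 × 0.72 = $846,986.4
Taxable value = $846,986.4 − $134,000 = $712,986.4
Ironvale County: $712,986.4 × 0.0129 = $9,197.52456
Ashby Township: $712,986.4 × 0.00499 = $3,557.802136
Transit Authority: $712,986.4 × 0.0037 = $2,638.04968
Harrowgate USD: $712,986.4 × 0.01899 = $13,539.611736
Levies subtotal = $28,932.988112
After credit = $28,932.988112 − $679 = $28,253.988112
Total = $28,253.988112 + $157 = $28,410.988112

$28,411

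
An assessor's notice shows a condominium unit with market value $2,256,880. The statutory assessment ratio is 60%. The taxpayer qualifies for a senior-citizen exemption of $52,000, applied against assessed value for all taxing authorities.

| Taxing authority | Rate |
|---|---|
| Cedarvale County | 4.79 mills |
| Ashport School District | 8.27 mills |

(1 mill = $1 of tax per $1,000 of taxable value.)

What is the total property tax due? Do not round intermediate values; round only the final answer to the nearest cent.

Assessed value = $2,256,880 × 0.6 = $1,354,128
Taxable value = $1,354,128 − $52,000 = $1,302,128
Cedarvale County: $1,302,128 × 0.00479 = $6,237.19312
Ashport School District: $1,302,128 × 0.00827 = $10,768.59856
Total = $6,237.19312 + $10,768.59856 = $17,005.79168

$17,005.79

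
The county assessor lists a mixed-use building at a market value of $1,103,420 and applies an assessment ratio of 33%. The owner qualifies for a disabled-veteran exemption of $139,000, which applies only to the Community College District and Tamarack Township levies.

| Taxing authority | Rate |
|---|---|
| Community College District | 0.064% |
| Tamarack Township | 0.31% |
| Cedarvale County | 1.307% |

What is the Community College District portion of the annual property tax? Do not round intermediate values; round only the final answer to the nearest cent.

$144.08

Assessed value = $1,103,420 × 0.33 = $364,128.6
Community College District taxable value = $364,128.6 − $139,000 = $225,128.6
Community College District levy = $225,128.6 × 0.00064 = $144.082304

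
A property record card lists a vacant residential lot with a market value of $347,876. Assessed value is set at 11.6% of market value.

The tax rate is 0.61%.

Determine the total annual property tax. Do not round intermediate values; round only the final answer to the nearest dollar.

Assessed value = $347,876 × 0.116 = $40,353.616
Tax = $40,353.616 × 0.0061 = $246.1570576

$246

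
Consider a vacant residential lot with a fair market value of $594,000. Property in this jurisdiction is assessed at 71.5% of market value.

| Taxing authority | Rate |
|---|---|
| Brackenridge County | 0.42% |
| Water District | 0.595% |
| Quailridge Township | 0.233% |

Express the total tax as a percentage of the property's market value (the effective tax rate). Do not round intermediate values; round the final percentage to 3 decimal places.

0.892%

Assessed value = $594,000 × 0.715 = $424,710
Brackenridge County: $424,710 × 0.0042 = $1,783.782
Water District: $424,710 × 0.00595 = $2,527.0245
Quailridge Township: $424,710 × 0.00233 = $989.5743
Total tax = $5,300.3808
Effective rate = $5,300.3808 ÷ $594,000 = 0.892% of market value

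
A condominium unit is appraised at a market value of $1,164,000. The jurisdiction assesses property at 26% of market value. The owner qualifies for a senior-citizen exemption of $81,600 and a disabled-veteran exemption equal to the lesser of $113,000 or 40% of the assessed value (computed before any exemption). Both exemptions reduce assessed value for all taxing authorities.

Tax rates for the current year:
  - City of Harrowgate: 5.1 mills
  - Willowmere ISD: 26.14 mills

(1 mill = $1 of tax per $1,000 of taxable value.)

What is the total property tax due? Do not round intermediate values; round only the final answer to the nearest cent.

Assessed value = $1,164,000 × 0.26 = $302,640
Disabled-veteran exemption = min($113,000, 40% × $302,640) = min($113,000, $121,056) = $113,000 (dollar cap binds)
Taxable value = $302,640 − $81,600 − $113,000 = $108,040
City of Harrowgate: $108,040 × 0.0051 = $551.004
Willowmere ISD: $108,040 × 0.02614 = $2,824.1656
Total = $3,375.1696

$3,375.17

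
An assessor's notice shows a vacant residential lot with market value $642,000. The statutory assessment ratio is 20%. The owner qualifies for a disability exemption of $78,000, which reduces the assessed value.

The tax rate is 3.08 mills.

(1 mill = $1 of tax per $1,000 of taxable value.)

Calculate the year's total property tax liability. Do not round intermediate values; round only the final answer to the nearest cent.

$155.23

Assessed value = $642,000 × 0.2 = $128,400
Taxable value = $128,400 − $78,000 = $50,400
Tax = $50,400 × 0.00308 = $155.232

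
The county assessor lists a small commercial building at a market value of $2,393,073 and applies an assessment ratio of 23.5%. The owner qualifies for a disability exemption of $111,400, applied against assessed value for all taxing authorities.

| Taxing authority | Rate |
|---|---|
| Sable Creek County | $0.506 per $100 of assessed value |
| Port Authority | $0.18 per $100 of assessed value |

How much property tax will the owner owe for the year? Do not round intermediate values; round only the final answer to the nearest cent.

Assessed value = $2,393,073 × 0.235 = $562,372.155
Taxable value = $562,372.155 − $111,400 = $450,972.155
Sable Creek County: $450,972.155 × 0.00506 = $2,281.9191043
Port Authority: $450,972.155 × 0.0018 = $811.749879
Total = $2,281.9191043 + $811.749879 = $3,093.6689833

$3,093.67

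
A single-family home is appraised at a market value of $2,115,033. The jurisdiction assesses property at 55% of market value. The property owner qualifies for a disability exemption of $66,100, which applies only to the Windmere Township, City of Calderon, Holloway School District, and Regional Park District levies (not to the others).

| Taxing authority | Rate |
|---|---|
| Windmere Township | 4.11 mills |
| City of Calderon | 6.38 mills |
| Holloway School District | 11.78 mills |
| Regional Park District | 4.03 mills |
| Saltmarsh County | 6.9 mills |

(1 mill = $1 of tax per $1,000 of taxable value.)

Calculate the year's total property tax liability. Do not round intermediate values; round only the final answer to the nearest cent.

Assessed value = $2,115,033 × 0.55 = $1,163,268.15
Windmere Township: ($1,163,268.15 − $66,100) × 0.00411 = $1,097,168.15 × 0.00411 = $4,509.3610965
City of Calderon: ($1,163,268.15 − $66,100) × 0.00638 = $1,097,168.15 × 0.00638 = $6,999.932797
Holloway School District: ($1,163,268.15 − $66,100) × 0.01178 = $1,097,168.15 × 0.01178 = $12,924.640807
Regional Park District: ($1,163,268.15 − $66,100) × 0.00403 = $1,097,168.15 × 0.00403 = $4,421.5876445
Saltmarsh County: $1,163,268.15 × 0.0069 = $8,026.550235
Total = $36,882.07258

$36,882.07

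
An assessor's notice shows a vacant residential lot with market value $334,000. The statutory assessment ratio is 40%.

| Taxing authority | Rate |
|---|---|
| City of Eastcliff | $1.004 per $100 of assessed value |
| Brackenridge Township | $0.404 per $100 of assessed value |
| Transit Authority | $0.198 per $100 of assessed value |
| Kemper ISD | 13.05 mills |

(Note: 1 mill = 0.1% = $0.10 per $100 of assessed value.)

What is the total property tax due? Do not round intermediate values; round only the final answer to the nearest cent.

Assessed value = $334,000 × 0.4 = $133,600
City of Eastcliff: $133,600 × 0.01004 = $1,341.344
Brackenridge Township: $133,600 × 0.00404 = $539.744
Transit Authority: $133,600 × 0.00198 = $264.528
Kemper ISD: $133,600 × 0.01305 = $1,743.48
Total = $3,889.096

$3,889.10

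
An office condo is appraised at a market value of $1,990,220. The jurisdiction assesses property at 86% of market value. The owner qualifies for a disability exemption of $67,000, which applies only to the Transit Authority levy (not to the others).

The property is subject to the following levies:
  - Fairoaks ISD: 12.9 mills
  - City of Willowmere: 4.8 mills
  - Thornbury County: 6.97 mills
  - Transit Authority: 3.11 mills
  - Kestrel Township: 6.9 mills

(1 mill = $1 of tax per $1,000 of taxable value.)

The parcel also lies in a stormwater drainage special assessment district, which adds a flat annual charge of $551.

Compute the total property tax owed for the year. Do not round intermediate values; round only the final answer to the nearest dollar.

Assessed value = $1,990,220 × 0.86 = $1,711,589.2
Fairoaks ISD: $1,711,589.2 × 0.0129 = $22,079.50068
City of Willowmere: $1,711,589.2 × 0.0048 = $8,215.62816
Thornbury County: $1,711,589.2 × 0.00697 = $11,929.776724
Transit Authority: ($1,711,589.2 − $67,000) × 0.00311 = $1,644,589.2 × 0.00311 = $5,114.672412
Kestrel Township: $1,711,589.2 × 0.0069 = $11,809.96548
Levies subtotal = $59,149.543456
Total = $59,149.543456 + $551 = $59,700.543456

$59,701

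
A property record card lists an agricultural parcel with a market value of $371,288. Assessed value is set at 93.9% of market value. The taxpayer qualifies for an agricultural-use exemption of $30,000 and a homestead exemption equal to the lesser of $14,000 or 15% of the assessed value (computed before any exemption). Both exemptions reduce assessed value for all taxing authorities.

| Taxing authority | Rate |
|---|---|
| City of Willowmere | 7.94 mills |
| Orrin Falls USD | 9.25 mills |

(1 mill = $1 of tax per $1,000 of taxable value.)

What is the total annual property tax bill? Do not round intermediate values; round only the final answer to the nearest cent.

Assessed value = $371,288 × 0.939 = $348,639.432
Homestead exemption = min($14,000, 15% × $348,639.432) = min($14,000, $52,295.9148) = $14,000 (dollar cap binds)
Taxable value = $348,639.432 − $30,000 − $14,000 = $304,639.432
City of Willowmere: $304,639.432 × 0.00794 = $2,418.83709008
Orrin Falls USD: $304,639.432 × 0.00925 = $2,817.914746
Total = $5,236.75183608

$5,236.75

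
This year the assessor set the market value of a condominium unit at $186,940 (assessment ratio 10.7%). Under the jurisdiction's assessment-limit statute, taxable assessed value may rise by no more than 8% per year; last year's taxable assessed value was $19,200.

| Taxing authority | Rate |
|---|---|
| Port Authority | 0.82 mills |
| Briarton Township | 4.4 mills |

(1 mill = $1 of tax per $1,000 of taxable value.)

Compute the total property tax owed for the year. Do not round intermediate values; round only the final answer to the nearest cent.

$104.41

Uncapped assessed value = $186,940 × 0.107 = $20,002.58
Cap limit = $19,200 × 1.08 = $20,736
Taxable assessed value = min($20,002.58, $20,736) = $20,002.58 (cap does not bind)
Port Authority: $20,002.58 × 0.00082 = $16.4021156
Briarton Township: $20,002.58 × 0.0044 = $88.011352
Total = $104.4134676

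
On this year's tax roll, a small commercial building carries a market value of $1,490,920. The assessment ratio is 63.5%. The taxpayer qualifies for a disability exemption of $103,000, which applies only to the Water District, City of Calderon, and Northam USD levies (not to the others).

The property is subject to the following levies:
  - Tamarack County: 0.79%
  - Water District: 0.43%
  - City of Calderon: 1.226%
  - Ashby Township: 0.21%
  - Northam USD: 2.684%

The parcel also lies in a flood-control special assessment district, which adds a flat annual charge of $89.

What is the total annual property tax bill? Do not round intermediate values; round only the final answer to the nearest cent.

$46,174.41

Assessed value = $1,490,920 × 0.635 = $946,734.2
Tamarack County: $946,734.2 × 0.0079 = $7,479.20018
Water District: ($946,734.2 − $103,000) × 0.0043 = $843,734.2 × 0.0043 = $3,628.05706
City of Calderon: ($946,734.2 − $103,000) × 0.01226 = $843,734.2 × 0.01226 = $10,344.181292
Ashby Township: $946,734.2 × 0.0021 = $1,988.14182
Northam USD: ($946,734.2 − $103,000) × 0.02684 = $843,734.2 × 0.02684 = $22,645.825928
Levies subtotal = $46,085.40628
Total = $46,085.40628 + $89 = $46,174.40628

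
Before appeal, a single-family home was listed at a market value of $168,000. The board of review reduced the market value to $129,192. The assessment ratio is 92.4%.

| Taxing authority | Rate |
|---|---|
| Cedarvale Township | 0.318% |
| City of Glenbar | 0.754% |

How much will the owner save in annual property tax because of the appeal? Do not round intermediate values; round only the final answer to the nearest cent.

$384.40

Old assessed value = $168,000 × 0.924 = $155,232
New assessed value = $129,192 × 0.924 = $119,373.408
Combined rate = 0.00318 + 0.00754 = 0.01072
Old tax = $155,232 × 0.01072 = $1,664.08704
New tax = $119,373.408 × 0.01072 = $1,279.68293376
Reduction = $1,664.08704 − $1,279.68293376 = $384.40410624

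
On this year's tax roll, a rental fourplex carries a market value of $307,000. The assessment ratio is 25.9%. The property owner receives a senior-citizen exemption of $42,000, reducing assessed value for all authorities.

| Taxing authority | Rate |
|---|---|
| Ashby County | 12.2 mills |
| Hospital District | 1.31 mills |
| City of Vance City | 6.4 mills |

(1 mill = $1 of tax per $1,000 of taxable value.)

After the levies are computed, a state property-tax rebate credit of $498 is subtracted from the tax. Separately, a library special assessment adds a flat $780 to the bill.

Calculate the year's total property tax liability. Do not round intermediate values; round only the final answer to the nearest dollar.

$1,029

Assessed value = $307,000 × 0.259 = $79,513
Taxable value = $79,513 − $42,000 = $37,513
Ashby County: $37,513 × 0.0122 = $457.6586
Hospital District: $37,513 × 0.00131 = $49.14203
City of Vance City: $37,513 × 0.0064 = $240.0832
Levies subtotal = $746.88383
After credit = $746.88383 − $498 = $248.88383
Total = $248.88383 + $780 = $1,028.88383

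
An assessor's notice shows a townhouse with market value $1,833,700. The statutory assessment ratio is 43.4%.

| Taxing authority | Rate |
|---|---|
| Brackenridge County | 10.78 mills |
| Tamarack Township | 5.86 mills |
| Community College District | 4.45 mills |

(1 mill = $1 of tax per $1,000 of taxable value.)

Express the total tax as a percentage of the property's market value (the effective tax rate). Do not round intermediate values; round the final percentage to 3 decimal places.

0.915%

Assessed value = $1,833,700 × 0.434 = $795,825.8
Brackenridge County: $795,825.8 × 0.01078 = $8,579.002124
Tamarack Township: $795,825.8 × 0.00586 = $4,663.539188
Community College District: $795,825.8 × 0.00445 = $3,541.42481
Total tax = $16,783.966122
Effective rate = $16,783.966122 ÷ $1,833,700 = 0.915% of market value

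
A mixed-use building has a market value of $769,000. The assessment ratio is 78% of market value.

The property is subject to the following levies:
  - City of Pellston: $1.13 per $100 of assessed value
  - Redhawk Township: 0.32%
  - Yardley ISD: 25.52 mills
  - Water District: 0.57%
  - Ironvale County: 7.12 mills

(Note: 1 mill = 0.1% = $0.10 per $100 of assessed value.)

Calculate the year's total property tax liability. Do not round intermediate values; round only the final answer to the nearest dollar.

$31,694

Assessed value = $769,000 × 0.78 = $599,820
City of Pellston: $599,820 × 0.0113 = $6,777.966
Redhawk Township: $599,820 × 0.0032 = $1,919.424
Yardley ISD: $599,820 × 0.02552 = $15,307.4064
Water District: $599,820 × 0.0057 = $3,418.974
Ironvale County: $599,820 × 0.00712 = $4,270.7184
Total = $31,694.4888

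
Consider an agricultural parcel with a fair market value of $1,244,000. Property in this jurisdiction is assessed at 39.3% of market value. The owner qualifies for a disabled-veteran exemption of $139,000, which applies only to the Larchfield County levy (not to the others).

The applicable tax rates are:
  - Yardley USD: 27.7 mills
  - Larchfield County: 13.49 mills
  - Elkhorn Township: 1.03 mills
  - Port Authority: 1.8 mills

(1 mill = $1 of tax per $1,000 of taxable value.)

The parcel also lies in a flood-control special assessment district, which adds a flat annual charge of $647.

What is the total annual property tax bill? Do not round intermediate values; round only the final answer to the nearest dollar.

$20,293

Assessed value = $1,244,000 × 0.393 = $488,892
Yardley USD: $488,892 × 0.0277 = $13,542.3084
Larchfield County: ($488,892 − $139,000) × 0.01349 = $349,892 × 0.01349 = $4,720.04308
Elkhorn Township: $488,892 × 0.00103 = $503.55876
Port Authority: $488,892 × 0.0018 = $880.0056
Levies subtotal = $19,645.91584
Total = $19,645.91584 + $647 = $20,292.91584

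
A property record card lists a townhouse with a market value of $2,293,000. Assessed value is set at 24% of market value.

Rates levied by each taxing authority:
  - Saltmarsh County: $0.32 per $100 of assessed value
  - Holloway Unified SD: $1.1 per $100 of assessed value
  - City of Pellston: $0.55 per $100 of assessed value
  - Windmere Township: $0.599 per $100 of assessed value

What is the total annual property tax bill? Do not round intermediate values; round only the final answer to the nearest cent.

Assessed value = $2,293,000 × 0.24 = $550,320
Saltmarsh County: $550,320 × 0.0032 = $1,761.024
Holloway Unified SD: $550,320 × 0.011 = $6,053.52
City of Pellston: $550,320 × 0.0055 = $3,026.76
Windmere Township: $550,320 × 0.00599 = $3,296.4168
Total = $1,761.024 + $6,053.52 + $3,026.76 + $3,296.4168 = $14,137.7208

$14,137.72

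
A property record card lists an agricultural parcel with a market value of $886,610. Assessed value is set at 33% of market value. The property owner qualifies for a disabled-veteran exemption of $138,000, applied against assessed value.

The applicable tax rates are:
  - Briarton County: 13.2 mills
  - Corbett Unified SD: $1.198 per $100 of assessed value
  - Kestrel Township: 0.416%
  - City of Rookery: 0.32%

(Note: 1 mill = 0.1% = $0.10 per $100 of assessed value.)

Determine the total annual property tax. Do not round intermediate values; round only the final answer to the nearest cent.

Assessed value = $886,610 × 0.33 = $292,581.3
Taxable value = $292,581.3 − $138,000 = $154,581.3
Briarton County: $154,581.3 × 0.0132 = $2,040.47316
Corbett Unified SD: $154,581.3 × 0.01198 = $1,851.883974
Kestrel Township: $154,581.3 × 0.00416 = $643.058208
City of Rookery: $154,581.3 × 0.0032 = $494.66016
Total = $5,030.075502

$5,030.08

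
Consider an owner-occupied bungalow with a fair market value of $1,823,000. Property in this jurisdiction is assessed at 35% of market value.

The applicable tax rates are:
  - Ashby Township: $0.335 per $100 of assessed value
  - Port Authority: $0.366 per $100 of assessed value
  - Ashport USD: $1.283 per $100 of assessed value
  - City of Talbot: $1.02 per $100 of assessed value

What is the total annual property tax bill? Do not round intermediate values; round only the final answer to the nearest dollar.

$19,167

Assessed value = $1,823,000 × 0.35 = $638,050
Ashby Township: $638,050 × 0.00335 = $2,137.4675
Port Authority: $638,050 × 0.00366 = $2,335.263
Ashport USD: $638,050 × 0.01283 = $8,186.1815
City of Talbot: $638,050 × 0.0102 = $6,508.11
Total = $2,137.4675 + $2,335.263 + $8,186.1815 + $6,508.11 = $19,167.022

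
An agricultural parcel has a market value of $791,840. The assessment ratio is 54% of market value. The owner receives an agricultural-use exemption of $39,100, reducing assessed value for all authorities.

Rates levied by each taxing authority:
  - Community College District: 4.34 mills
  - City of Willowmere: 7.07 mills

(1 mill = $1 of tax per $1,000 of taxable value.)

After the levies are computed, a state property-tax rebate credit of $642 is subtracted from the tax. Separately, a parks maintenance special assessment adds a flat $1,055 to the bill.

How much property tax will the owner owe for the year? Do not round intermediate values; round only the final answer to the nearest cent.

$4,845.71

Assessed value = $791,840 × 0.54 = $427,593.6
Taxable value = $427,593.6 − $39,100 = $388,493.6
Community College District: $388,493.6 × 0.00434 = $1,686.062224
City of Willowmere: $388,493.6 × 0.00707 = $2,746.649752
Levies subtotal = $4,432.711976
After credit = $4,432.711976 − $642 = $3,790.711976
Total = $3,790.711976 + $1,055 = $4,845.711976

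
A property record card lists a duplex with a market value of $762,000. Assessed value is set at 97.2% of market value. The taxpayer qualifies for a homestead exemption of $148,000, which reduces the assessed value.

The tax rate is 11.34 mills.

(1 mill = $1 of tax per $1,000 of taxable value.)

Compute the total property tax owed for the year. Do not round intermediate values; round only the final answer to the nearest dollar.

Assessed value = $762,000 × 0.972 = $740,664
Taxable value = $740,664 − $148,000 = $592,664
Tax = $592,664 × 0.01134 = $6,720.80976

$6,721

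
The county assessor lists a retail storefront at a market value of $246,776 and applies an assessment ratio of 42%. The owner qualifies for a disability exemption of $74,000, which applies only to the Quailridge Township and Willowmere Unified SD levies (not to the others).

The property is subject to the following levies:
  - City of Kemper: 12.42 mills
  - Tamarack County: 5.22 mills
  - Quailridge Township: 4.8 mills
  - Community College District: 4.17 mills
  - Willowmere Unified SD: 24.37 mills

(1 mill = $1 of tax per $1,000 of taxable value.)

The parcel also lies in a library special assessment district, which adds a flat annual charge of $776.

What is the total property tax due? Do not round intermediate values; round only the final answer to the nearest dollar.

$3,901

Assessed value = $246,776 × 0.42 = $103,645.92
City of Kemper: $103,645.92 × 0.01242 = $1,287.2823264
Tamarack County: $103,645.92 × 0.00522 = $541.0317024
Quailridge Township: ($103,645.92 − $74,000) × 0.0048 = $29,645.92 × 0.0048 = $142.300416
Community College District: $103,645.92 × 0.00417 = $432.2034864
Willowmere Unified SD: ($103,645.92 − $74,000) × 0.02437 = $29,645.92 × 0.02437 = $722.4710704
Levies subtotal = $3,125.2890016
Total = $3,125.2890016 + $776 = $3,901.2890016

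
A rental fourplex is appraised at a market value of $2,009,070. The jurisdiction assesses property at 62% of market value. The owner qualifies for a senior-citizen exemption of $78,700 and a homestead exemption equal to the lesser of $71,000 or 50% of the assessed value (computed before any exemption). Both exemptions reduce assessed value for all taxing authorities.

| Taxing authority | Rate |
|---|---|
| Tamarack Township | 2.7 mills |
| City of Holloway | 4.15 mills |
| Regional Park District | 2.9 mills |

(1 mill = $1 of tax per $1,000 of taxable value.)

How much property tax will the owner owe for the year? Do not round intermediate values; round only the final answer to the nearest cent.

Assessed value = $2,009,070 × 0.62 = $1,245,623.4
Homestead exemption = min($71,000, 50% × $1,245,623.4) = min($71,000, $622,811.7) = $71,000 (dollar cap binds)
Taxable value = $1,245,623.4 − $78,700 − $71,000 = $1,095,923.4
Tamarack Township: $1,095,923.4 × 0.0027 = $2,958.99318
City of Holloway: $1,095,923.4 × 0.00415 = $4,548.08211
Regional Park District: $1,095,923.4 × 0.0029 = $3,178.17786
Total = $10,685.25315

$10,685.25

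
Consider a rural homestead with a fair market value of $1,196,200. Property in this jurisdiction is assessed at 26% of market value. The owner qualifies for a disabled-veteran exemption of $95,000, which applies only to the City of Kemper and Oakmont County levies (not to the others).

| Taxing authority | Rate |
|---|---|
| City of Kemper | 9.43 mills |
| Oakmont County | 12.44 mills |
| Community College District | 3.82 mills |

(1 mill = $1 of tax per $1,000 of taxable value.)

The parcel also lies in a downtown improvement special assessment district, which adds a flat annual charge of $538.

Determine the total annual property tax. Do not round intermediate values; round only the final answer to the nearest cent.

$6,450.25

Assessed value = $1,196,200 × 0.26 = $311,012
City of Kemper: ($311,012 − $95,000) × 0.00943 = $216,012 × 0.00943 = $2,036.99316
Oakmont County: ($311,012 − $95,000) × 0.01244 = $216,012 × 0.01244 = $2,687.18928
Community College District: $311,012 × 0.00382 = $1,188.06584
Levies subtotal = $5,912.24828
Total = $5,912.24828 + $538 = $6,450.24828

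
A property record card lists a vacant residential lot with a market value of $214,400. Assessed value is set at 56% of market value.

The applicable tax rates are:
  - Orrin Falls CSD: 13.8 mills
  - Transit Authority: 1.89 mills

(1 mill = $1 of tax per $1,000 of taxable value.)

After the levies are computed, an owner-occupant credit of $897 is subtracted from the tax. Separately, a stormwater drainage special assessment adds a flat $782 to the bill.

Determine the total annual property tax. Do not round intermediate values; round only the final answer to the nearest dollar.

$1,769

Assessed value = $214,400 × 0.56 = $120,064
Orrin Falls CSD: $120,064 × 0.0138 = $1,656.8832
Transit Authority: $120,064 × 0.00189 = $226.92096
Levies subtotal = $1,883.80416
After credit = $1,883.80416 − $897 = $986.80416
Total = $986.80416 + $782 = $1,768.80416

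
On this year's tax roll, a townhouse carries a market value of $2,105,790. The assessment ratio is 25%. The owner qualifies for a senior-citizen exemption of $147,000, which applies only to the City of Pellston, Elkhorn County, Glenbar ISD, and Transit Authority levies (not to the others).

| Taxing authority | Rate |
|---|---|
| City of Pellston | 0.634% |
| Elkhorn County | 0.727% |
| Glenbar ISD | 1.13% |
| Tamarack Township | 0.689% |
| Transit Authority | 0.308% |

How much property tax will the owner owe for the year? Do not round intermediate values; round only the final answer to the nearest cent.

Assessed value = $2,105,790 × 0.25 = $526,447.5
City of Pellston: ($526,447.5 − $147,000) × 0.00634 = $379,447.5 × 0.00634 = $2,405.69715
Elkhorn County: ($526,447.5 − $147,000) × 0.00727 = $379,447.5 × 0.00727 = $2,758.583325
Glenbar ISD: ($526,447.5 − $147,000) × 0.0113 = $379,447.5 × 0.0113 = $4,287.75675
Tamarack Township: $526,447.5 × 0.00689 = $3,627.223275
Transit Authority: ($526,447.5 − $147,000) × 0.00308 = $379,447.5 × 0.00308 = $1,168.6983
Total = $14,247.9588

$14,247.96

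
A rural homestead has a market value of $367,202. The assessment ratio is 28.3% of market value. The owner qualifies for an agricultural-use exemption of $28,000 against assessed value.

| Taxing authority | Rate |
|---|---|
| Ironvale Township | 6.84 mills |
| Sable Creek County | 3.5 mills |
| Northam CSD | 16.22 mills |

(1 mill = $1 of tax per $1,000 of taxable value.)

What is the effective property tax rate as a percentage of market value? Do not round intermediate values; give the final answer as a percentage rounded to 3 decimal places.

Assessed value = $367,202 × 0.283 = $103,918.166
Taxable value = $103,918.166 − $28,000 = $75,918.166
Ironvale Township: $75,918.166 × 0.00684 = $519.28025544
Sable Creek County: $75,918.166 × 0.0035 = $265.713581
Northam CSD: $75,918.166 × 0.01622 = $1,231.39265252
Total tax = $2,016.38648896
Effective rate = $2,016.38648896 ÷ $367,202 = 0.549% of market value

0.549%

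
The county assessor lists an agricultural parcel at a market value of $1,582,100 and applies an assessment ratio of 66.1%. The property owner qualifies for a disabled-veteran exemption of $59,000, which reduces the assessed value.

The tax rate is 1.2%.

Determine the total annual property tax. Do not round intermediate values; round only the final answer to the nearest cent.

$11,841.22

Assessed value = $1,582,100 × 0.661 = $1,045,768.1
Taxable value = $1,045,768.1 − $59,000 = $986,768.1
Tax = $986,768.1 × 0.012 = $11,841.2172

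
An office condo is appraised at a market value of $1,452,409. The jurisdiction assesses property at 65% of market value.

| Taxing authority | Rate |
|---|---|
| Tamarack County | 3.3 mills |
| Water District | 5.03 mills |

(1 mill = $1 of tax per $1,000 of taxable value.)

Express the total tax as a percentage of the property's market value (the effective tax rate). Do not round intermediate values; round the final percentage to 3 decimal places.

Assessed value = $1,452,409 × 0.65 = $944,065.85
Tamarack County: $944,065.85 × 0.0033 = $3,115.417305
Water District: $944,065.85 × 0.00503 = $4,748.6512255
Total tax = $7,864.0685305
Effective rate = $7,864.0685305 ÷ $1,452,409 = 0.541% of market value

0.541%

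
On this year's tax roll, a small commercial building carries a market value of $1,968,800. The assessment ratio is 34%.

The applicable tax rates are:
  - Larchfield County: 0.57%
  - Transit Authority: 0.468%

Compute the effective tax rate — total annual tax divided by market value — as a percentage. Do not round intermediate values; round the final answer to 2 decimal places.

0.35%

Assessed value = $1,968,800 × 0.34 = $669,392
Larchfield County: $669,392 × 0.0057 = $3,815.5344
Transit Authority: $669,392 × 0.00468 = $3,132.75456
Total tax = $6,948.28896
Effective rate = $6,948.28896 ÷ $1,968,800 = 0.35% of market value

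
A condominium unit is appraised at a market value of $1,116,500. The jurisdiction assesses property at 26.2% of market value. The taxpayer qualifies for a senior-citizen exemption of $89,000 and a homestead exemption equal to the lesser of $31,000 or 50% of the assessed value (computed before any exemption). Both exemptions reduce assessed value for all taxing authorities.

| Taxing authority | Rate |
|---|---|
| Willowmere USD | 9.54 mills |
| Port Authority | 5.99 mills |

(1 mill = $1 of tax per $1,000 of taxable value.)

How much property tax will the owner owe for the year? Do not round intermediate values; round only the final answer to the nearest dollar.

$2,679

Assessed value = $1,116,500 × 0.262 = $292,523
Homestead exemption = min($31,000, 50% × $292,523) = min($31,000, $146,261.5) = $31,000 (dollar cap binds)
Taxable value = $292,523 − $89,000 − $31,000 = $172,523
Willowmere USD: $172,523 × 0.00954 = $1,645.86942
Port Authority: $172,523 × 0.00599 = $1,033.41277
Total = $2,679.28219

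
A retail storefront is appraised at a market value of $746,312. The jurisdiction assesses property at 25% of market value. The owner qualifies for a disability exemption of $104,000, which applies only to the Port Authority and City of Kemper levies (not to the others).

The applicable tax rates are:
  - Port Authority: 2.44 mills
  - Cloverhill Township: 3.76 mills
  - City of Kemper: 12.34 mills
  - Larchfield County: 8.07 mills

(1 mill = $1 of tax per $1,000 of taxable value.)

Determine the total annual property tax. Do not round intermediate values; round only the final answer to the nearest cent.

$3,427.72

Assessed value = $746,312 × 0.25 = $186,578
Port Authority: ($186,578 − $104,000) × 0.00244 = $82,578 × 0.00244 = $201.49032
Cloverhill Township: $186,578 × 0.00376 = $701.53328
City of Kemper: ($186,578 − $104,000) × 0.01234 = $82,578 × 0.01234 = $1,019.01252
Larchfield County: $186,578 × 0.00807 = $1,505.68446
Total = $3,427.72058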